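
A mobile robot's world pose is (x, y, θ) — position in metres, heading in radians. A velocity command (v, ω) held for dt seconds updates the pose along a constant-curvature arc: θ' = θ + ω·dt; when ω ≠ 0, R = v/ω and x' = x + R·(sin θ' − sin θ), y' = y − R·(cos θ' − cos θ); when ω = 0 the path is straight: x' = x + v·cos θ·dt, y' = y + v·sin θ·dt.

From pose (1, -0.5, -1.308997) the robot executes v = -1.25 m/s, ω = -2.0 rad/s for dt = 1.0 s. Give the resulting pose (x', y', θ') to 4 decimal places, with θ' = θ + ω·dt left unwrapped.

θ' = -1.3090 + -2.0·1.0 = -3.3090
R = v/ω = -1.25/-2.0 = 0.6250
x' = 1 + 0.6250·(sin -3.3090 − sin -1.3090) = 1.7078
y' = -0.5 − 0.6250·(cos -3.3090 − cos -1.3090) = 0.2780

(1.7078, 0.2780, -3.3090)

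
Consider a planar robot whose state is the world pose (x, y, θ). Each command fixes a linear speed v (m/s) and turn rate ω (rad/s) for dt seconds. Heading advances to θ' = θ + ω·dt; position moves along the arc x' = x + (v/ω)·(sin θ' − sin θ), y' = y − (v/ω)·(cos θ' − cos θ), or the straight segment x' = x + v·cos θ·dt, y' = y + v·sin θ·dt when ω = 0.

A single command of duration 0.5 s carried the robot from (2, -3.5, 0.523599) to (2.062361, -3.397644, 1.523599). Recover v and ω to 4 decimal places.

v = 0.2500, ω = 2.0000

Δθ = 1.523599 − 0.523599 = 1.000000
ω = Δθ/dt = 1.000000/0.5 = 2.0000
R = −Δy/(cos θ' − cos θ) = 0.1250
v = R·ω = 0.1250·2.0000 = 0.2500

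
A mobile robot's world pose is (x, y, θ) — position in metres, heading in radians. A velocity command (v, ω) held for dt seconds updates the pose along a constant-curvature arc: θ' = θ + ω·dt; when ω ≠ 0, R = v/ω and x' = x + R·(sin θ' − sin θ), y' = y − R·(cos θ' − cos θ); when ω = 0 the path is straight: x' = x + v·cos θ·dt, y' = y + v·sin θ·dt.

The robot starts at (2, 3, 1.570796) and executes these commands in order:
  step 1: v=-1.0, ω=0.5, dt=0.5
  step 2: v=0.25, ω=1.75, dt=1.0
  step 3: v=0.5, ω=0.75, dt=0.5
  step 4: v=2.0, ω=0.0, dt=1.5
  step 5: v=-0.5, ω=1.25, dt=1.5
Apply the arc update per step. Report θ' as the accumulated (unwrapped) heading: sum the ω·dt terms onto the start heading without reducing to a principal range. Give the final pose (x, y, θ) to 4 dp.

step 1: θ'=1.8208 (R=-2.0000) → pose (2.0622, 2.5052, 1.8208)
step 2: θ'=3.5708 (R=0.1429) → pose (1.8643, 2.5997, 3.5708)
step 3: θ'=3.9458 (R=0.6667) → pose (1.6616, 2.4560, 3.9458)
step 4: θ'=3.9458 (straight) → pose (-0.4195, 0.2952, 3.9458)
step 5: θ'=5.8208 (R=-0.4000) → pose (-0.5292, 0.9306, 5.8208)

(-0.5292, 0.9306, 5.8208)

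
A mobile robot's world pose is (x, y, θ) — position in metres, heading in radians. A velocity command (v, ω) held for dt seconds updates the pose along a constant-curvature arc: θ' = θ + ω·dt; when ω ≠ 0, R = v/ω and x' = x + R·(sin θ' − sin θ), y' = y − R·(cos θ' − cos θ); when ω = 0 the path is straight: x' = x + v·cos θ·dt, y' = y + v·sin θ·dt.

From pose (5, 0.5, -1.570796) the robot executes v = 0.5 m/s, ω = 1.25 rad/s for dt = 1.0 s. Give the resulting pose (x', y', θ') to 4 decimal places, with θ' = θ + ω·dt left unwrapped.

(5.2739, 0.1204, -0.3208)

θ' = -1.5708 + 1.25·1.0 = -0.3208
R = v/ω = 0.5/1.25 = 0.4000
x' = 5 + 0.4000·(sin -0.3208 − sin -1.5708) = 5.2739
y' = 0.5 − 0.4000·(cos -0.3208 − cos -1.5708) = 0.1204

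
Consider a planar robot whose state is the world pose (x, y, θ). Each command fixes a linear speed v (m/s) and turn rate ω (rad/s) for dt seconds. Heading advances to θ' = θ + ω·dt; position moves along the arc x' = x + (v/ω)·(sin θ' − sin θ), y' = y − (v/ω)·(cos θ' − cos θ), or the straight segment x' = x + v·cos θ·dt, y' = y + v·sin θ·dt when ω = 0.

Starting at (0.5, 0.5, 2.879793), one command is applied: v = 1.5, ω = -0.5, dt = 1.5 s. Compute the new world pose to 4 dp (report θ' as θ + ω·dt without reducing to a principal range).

(-1.2669, 1.8068, 2.1298)

θ' = 2.8798 + -0.5·1.5 = 2.1298
R = v/ω = 1.5/-0.5 = -3.0000
x' = 0.5 + -3.0000·(sin 2.1298 − sin 2.8798) = -1.2669
y' = 0.5 − -3.0000·(cos 2.1298 − cos 2.8798) = 1.8068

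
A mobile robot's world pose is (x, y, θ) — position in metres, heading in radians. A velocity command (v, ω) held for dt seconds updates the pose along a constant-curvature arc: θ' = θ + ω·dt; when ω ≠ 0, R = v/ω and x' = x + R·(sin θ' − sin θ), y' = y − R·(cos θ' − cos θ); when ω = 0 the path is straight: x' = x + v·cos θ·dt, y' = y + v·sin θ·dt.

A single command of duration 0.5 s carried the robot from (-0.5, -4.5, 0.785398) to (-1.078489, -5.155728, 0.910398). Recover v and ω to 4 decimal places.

Δθ = 0.910398 − 0.785398 = 0.125000
ω = Δθ/dt = 0.125000/0.5 = 0.2500
R = −Δy/(cos θ' − cos θ) = -7.0000
v = R·ω = -7.0000·0.2500 = -1.7500

v = -1.7500, ω = 0.2500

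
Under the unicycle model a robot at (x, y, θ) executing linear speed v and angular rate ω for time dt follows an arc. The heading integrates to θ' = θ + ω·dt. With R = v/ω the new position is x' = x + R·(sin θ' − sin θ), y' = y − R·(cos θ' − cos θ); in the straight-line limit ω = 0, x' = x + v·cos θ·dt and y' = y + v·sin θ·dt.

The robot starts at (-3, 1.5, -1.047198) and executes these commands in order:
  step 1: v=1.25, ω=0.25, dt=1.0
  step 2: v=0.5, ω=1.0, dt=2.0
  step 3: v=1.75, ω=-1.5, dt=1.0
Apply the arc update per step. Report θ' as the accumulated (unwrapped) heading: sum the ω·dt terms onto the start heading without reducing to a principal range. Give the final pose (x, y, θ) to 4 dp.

step 1: θ'=-0.7972 (R=5.0000) → pose (-2.2469, 0.5064, -0.7972)
step 2: θ'=1.2028 (R=0.5000) → pose (-1.4227, 0.6759, 1.2028)
step 3: θ'=-0.2972 (R=-1.1667) → pose (0.0076, 1.3717, -0.2972)

(0.0076, 1.3717, -0.2972)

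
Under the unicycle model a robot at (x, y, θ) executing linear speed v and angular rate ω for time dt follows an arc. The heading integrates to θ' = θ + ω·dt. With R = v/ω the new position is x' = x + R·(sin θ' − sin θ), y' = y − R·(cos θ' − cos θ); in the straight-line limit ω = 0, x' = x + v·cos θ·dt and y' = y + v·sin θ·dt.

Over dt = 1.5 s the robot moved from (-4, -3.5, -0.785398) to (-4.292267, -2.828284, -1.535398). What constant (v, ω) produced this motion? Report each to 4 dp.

v = -0.5000, ω = -0.5000

Δθ = -1.535398 − -0.785398 = -0.750000
ω = Δθ/dt = -0.750000/1.5 = -0.5000
R = −Δy/(cos θ' − cos θ) = 1.0000
v = R·ω = 1.0000·-0.5000 = -0.5000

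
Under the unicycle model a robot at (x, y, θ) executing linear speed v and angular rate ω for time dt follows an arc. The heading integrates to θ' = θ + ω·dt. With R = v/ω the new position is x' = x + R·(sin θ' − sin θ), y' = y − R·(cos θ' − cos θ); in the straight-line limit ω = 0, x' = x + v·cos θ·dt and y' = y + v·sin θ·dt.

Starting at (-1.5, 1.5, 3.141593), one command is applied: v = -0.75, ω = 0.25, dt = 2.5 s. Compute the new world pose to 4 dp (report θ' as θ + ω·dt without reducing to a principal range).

θ' = 3.1416 + 0.25·2.5 = 3.7666
R = v/ω = -0.75/0.25 = -3.0000
x' = -1.5 + -3.0000·(sin 3.7666 − sin 3.1416) = 0.2553
y' = 1.5 − -3.0000·(cos 3.7666 − cos 3.1416) = 2.0671

(0.2553, 2.0671, 3.7666)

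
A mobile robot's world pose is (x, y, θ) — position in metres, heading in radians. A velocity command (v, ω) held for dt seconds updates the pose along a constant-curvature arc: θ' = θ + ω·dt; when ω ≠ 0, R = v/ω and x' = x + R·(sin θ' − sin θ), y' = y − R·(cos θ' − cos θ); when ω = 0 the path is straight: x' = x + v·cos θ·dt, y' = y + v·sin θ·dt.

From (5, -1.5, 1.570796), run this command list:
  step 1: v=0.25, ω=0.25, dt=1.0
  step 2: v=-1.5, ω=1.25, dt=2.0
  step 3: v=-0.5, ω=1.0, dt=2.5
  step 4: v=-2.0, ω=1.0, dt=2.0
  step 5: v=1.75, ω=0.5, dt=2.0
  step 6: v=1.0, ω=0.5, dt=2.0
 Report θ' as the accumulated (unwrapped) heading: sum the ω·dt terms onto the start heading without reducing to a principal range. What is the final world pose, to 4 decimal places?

step 1: θ'=1.8208 (R=1.0000) → pose (4.9689, -1.2526, 1.8208)
step 2: θ'=4.3208 (R=-1.2000) → pose (7.2408, -1.4137, 4.3208)
step 3: θ'=6.8208 (R=-0.5000) → pose (6.5226, -0.7934, 6.8208)
step 4: θ'=8.8208 (R=-2.0000) → pose (6.4109, -4.1574, 8.8208)
step 5: θ'=9.8208 (R=3.5000) → pose (3.0730, -3.8091, 9.8208)
step 6: θ'=10.8208 (R=2.0000) → pose (1.8750, -5.3065, 10.8208)

(1.8750, -5.3065, 10.8208)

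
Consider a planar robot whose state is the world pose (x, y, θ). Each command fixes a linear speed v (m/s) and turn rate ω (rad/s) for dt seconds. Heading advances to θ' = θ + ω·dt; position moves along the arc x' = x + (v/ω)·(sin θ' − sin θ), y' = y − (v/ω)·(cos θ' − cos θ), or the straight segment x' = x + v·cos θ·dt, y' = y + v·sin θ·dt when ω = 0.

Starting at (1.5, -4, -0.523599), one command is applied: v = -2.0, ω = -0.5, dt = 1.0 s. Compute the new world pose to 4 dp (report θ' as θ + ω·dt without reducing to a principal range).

θ' = -0.5236 + -0.5·1.0 = -1.0236
R = v/ω = -2.0/-0.5 = 4.0000
x' = 1.5 + 4.0000·(sin -1.0236 − sin -0.5236) = 0.0841
y' = -4 − 4.0000·(cos -1.0236 − cos -0.5236) = -2.6171

(0.0841, -2.6171, -1.0236)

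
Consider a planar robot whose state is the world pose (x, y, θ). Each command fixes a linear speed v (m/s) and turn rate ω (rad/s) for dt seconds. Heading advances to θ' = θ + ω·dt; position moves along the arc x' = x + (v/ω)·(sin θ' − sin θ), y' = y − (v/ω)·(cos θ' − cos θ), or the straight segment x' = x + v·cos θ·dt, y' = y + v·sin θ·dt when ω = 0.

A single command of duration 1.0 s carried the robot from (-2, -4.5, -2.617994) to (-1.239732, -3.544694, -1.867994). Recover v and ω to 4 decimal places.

Δθ = -1.867994 − -2.617994 = 0.750000
ω = Δθ/dt = 0.750000/1.0 = 0.7500
R = −Δy/(cos θ' − cos θ) = -1.6667
v = R·ω = -1.6667·0.7500 = -1.2500

v = -1.2500, ω = 0.7500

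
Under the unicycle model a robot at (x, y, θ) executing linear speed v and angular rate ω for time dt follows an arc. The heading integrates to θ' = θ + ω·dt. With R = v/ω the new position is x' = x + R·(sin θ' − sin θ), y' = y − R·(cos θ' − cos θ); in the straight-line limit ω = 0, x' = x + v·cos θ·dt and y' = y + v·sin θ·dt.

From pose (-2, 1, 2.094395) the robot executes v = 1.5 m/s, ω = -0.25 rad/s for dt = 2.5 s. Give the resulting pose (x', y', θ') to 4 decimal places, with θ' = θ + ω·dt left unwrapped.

(-2.7730, 4.6074, 1.4694)

θ' = 2.0944 + -0.25·2.5 = 1.4694
R = v/ω = 1.5/-0.25 = -6.0000
x' = -2 + -6.0000·(sin 1.4694 − sin 2.0944) = -2.7730
y' = 1 − -6.0000·(cos 1.4694 − cos 2.0944) = 4.6074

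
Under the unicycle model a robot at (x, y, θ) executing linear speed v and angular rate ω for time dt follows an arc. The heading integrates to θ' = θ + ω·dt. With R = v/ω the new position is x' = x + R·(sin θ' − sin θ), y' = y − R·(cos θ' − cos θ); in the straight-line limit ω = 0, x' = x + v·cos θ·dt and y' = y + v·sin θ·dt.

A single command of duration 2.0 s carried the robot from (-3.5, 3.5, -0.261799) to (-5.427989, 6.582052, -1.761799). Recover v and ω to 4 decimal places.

Δθ = -1.761799 − -0.261799 = -1.500000
ω = Δθ/dt = -1.500000/2.0 = -0.7500
R = −Δy/(cos θ' − cos θ) = 2.6667
v = R·ω = 2.6667·-0.7500 = -2.0000

v = -2.0000, ω = -0.7500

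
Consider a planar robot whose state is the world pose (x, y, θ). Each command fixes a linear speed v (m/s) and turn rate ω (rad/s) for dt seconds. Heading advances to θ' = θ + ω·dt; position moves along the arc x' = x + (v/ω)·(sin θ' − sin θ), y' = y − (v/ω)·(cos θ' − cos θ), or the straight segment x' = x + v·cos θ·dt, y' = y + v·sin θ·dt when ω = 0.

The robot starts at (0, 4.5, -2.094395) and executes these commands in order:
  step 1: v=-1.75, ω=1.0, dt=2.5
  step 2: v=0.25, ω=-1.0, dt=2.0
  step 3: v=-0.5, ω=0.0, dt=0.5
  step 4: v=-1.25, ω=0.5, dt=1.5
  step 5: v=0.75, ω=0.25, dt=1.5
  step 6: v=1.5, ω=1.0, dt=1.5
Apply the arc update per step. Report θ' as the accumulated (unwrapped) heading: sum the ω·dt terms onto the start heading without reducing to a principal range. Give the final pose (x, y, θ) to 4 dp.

step 1: θ'=0.4056 (R=-1.7500) → pose (-2.2061, 6.9830, 0.4056)
step 2: θ'=-1.5944 (R=-0.2500) → pose (-1.8575, 6.7474, -1.5944)
step 3: θ'=-1.5944 (straight) → pose (-1.8516, 6.9973, -1.5944)
step 4: θ'=-0.8444 (R=-2.5000) → pose (-2.4820, 8.7168, -0.8444)
step 5: θ'=-0.4694 (R=3.0000) → pose (-1.5963, 8.0338, -0.4694)
step 6: θ'=1.0306 (R=1.5000) → pose (0.3686, 8.6001, 1.0306)

(0.3686, 8.6001, 1.0306)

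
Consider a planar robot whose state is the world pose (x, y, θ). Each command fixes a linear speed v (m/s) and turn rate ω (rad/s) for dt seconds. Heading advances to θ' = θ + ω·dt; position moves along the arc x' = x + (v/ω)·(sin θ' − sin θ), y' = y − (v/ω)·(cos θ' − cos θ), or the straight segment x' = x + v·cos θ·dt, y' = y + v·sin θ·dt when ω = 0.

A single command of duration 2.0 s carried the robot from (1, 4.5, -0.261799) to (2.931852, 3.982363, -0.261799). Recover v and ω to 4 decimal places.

Δθ = -0.261799 − -0.261799 = 0.000000
ω = Δθ/dt = 0.000000/2.0 = 0.0000
ω = 0 → v = (Δx·cos θ + Δy·sin θ)/dt = 1.0000

v = 1.0000, ω = 0.0000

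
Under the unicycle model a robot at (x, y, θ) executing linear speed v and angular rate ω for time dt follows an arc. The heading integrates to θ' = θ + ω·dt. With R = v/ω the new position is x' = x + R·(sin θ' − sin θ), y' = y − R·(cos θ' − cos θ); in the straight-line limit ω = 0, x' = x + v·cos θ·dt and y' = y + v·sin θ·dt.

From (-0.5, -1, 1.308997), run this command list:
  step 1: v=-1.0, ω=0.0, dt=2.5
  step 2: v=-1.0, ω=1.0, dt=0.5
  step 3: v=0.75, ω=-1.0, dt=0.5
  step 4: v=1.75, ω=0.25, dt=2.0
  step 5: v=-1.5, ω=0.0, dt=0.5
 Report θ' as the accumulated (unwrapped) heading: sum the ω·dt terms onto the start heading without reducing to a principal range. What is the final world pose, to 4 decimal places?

(-0.9307, -0.8039, 1.8090)

step 1: θ'=1.3090 (straight) → pose (-1.1470, -3.4148, 1.3090)
step 2: θ'=1.8090 (R=-1.0000) → pose (-1.1529, -3.9096, 1.8090)
step 3: θ'=1.3090 (R=-0.7500) → pose (-1.1485, -3.5385, 1.3090)
step 4: θ'=1.8090 (R=7.0000) → pose (-1.1076, -0.0751, 1.8090)
step 5: θ'=1.8090 (straight) → pose (-0.9307, -0.8039, 1.8090)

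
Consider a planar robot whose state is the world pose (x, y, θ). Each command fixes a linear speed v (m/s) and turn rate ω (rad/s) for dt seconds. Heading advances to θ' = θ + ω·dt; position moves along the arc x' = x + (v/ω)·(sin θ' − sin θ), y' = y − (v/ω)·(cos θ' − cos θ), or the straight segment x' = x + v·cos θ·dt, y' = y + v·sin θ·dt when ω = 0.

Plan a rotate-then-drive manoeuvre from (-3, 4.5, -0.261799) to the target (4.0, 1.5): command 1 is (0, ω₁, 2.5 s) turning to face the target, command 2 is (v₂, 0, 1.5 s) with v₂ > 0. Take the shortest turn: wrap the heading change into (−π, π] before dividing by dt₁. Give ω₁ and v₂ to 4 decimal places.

heading to target = atan2(1.5−4.5, 4−-3) = -0.4049
Δθ = wrap(-0.4049 − -0.2618) = -0.1431; ω₁ = Δθ/dt₁ = -0.0572
distance = √((4−-3)² + (1.5−4.5)²) = 7.6158; v₂ = distance/dt₂ = 5.0772

ω₁ = -0.0572, v₂ = 5.0772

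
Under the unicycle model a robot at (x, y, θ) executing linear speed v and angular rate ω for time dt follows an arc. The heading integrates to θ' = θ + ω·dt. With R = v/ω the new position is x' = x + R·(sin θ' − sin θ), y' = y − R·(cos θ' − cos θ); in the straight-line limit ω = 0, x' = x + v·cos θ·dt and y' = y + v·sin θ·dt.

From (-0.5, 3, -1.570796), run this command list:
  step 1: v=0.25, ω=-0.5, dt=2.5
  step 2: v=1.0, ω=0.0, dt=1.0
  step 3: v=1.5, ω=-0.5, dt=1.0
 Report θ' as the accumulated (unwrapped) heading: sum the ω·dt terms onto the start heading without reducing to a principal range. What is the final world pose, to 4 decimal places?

(-3.2720, 2.1052, -3.3208)

step 1: θ'=-2.8208 (R=-0.5000) → pose (-0.8423, 2.5255, -2.8208)
step 2: θ'=-2.8208 (straight) → pose (-1.7913, 2.2102, -2.8208)
step 3: θ'=-3.3208 (R=-3.0000) → pose (-3.2720, 2.1052, -3.3208)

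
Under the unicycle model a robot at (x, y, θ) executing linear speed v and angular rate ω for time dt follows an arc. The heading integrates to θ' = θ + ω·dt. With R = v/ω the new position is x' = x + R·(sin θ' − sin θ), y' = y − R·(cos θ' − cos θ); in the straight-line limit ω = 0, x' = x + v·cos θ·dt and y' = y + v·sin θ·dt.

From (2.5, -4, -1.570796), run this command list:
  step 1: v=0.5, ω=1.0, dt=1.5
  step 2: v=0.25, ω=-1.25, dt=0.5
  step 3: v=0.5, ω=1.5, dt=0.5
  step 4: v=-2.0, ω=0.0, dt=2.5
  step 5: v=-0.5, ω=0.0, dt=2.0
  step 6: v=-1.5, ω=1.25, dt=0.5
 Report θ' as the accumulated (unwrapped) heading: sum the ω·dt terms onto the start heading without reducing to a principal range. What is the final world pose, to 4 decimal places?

step 1: θ'=-0.0708 (R=0.5000) → pose (2.9646, -4.4987, -0.0708)
step 2: θ'=-0.6958 (R=-0.2000) → pose (3.0787, -4.5447, -0.6958)
step 3: θ'=0.0542 (R=0.3333) → pose (3.3104, -4.6217, 0.0542)
step 4: θ'=0.0542 (straight) → pose (-1.6822, -4.8926, 0.0542)
step 5: θ'=0.0542 (straight) → pose (-2.6808, -4.9468, 0.0542)
step 6: θ'=0.6792 (R=-1.2000) → pose (-3.3696, -5.2113, 0.6792)

(-3.3696, -5.2113, 0.6792)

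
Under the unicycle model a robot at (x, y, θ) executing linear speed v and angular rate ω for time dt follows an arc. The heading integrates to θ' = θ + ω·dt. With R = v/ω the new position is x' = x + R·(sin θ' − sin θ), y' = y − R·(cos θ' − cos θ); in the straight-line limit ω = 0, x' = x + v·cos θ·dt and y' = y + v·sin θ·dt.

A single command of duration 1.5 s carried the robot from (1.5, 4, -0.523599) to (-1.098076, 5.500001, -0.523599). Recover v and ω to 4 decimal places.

v = -2.0000, ω = 0.0000

Δθ = -0.523599 − -0.523599 = 0.000000
ω = Δθ/dt = 0.000000/1.5 = 0.0000
ω = 0 → v = (Δx·cos θ + Δy·sin θ)/dt = -2.0000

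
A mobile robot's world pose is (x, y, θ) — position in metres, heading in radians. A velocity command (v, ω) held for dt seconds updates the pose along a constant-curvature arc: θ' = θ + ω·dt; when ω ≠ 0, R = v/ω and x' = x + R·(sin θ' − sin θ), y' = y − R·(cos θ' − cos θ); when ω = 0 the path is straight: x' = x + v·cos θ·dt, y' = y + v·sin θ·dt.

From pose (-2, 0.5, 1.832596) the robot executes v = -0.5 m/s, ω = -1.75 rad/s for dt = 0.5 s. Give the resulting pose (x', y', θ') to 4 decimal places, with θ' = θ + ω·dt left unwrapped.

θ' = 1.8326 + -1.75·0.5 = 0.9576
R = v/ω = -0.5/-1.75 = 0.2857
x' = -2 + 0.2857·(sin 0.9576 − sin 1.8326) = -2.0423
y' = 0.5 − 0.2857·(cos 0.9576 − cos 1.8326) = 0.2616

(-2.0423, 0.2616, 0.9576)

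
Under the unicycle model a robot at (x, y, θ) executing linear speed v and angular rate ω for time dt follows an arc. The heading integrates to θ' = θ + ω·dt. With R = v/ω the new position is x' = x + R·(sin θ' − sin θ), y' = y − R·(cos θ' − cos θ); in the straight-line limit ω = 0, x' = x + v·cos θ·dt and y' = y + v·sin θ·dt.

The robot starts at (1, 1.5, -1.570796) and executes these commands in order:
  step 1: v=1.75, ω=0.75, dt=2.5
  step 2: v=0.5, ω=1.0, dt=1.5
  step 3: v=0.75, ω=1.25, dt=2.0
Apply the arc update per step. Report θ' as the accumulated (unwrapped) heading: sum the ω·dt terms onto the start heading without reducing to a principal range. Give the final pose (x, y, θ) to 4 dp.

(3.2345, -0.0341, 4.3042)

step 1: θ'=0.3042 (R=2.3333) → pose (4.0322, -0.7262, 0.3042)
step 2: θ'=1.8042 (R=0.5000) → pose (4.3689, -0.1335, 1.8042)
step 3: θ'=4.3042 (R=0.6000) → pose (3.2345, -0.0341, 4.3042)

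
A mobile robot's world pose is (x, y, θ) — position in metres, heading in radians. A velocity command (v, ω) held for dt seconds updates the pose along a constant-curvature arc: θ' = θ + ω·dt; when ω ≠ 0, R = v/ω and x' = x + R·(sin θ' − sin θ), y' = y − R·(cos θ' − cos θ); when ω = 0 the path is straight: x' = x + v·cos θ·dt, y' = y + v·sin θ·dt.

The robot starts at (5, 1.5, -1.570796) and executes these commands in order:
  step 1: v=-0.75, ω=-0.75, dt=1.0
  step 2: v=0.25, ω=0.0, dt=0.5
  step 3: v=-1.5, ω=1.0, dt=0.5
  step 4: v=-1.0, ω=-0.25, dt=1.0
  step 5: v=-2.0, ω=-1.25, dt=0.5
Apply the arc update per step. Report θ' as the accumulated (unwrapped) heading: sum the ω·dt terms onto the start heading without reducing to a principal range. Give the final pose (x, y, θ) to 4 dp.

step 1: θ'=-2.3208 (R=1.0000) → pose (5.2683, 2.1816, -2.3208)
step 2: θ'=-2.3208 (straight) → pose (5.1831, 2.0902, -2.3208)
step 3: θ'=-1.8208 (R=-1.5000) → pose (5.5389, 2.7415, -1.8208)
step 4: θ'=-2.0708 (R=4.0000) → pose (5.9043, 3.6696, -2.0708)
step 5: θ'=-2.6958 (R=1.6000) → pose (6.6185, 4.3462, -2.6958)

(6.6185, 4.3462, -2.6958)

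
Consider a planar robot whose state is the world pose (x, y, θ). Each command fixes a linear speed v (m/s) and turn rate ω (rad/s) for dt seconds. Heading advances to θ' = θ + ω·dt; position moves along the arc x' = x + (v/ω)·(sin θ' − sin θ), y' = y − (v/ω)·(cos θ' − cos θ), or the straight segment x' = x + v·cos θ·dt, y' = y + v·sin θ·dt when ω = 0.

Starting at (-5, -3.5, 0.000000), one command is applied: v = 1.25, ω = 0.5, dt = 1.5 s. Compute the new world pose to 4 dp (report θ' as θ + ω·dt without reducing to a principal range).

(-3.2959, -2.8292, 0.7500)

θ' = 0.0000 + 0.5·1.5 = 0.7500
R = v/ω = 1.25/0.5 = 2.5000
x' = -5 + 2.5000·(sin 0.7500 − sin 0.0000) = -3.2959
y' = -3.5 − 2.5000·(cos 0.7500 − cos 0.0000) = -2.8292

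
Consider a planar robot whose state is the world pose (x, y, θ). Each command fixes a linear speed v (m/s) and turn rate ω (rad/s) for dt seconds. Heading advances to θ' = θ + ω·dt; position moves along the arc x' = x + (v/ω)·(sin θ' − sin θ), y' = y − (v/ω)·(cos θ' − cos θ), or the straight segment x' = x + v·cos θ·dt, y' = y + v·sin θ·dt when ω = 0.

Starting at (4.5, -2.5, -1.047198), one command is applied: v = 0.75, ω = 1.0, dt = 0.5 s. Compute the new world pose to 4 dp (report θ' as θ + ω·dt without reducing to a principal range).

θ' = -1.0472 + 1.0·0.5 = -0.5472
R = v/ω = 0.75/1.0 = 0.7500
x' = 4.5 + 0.7500·(sin -0.5472 − sin -1.0472) = 4.7593
y' = -2.5 − 0.7500·(cos -0.5472 − cos -1.0472) = -2.7655

(4.7593, -2.7655, -0.5472)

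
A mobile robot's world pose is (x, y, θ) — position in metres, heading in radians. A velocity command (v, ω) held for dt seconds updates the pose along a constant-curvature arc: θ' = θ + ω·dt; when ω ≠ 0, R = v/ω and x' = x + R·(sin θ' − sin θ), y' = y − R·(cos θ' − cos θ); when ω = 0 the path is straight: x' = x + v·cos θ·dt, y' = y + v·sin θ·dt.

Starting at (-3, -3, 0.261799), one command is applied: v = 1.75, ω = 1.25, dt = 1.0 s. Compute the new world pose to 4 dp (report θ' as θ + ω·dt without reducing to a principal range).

θ' = 0.2618 + 1.25·1.0 = 1.5118
R = v/ω = 1.75/1.25 = 1.4000
x' = -3 + 1.4000·(sin 1.5118 − sin 0.2618) = -1.9648
y' = -3 − 1.4000·(cos 1.5118 − cos 0.2618) = -1.7303

(-1.9648, -1.7303, 1.5118)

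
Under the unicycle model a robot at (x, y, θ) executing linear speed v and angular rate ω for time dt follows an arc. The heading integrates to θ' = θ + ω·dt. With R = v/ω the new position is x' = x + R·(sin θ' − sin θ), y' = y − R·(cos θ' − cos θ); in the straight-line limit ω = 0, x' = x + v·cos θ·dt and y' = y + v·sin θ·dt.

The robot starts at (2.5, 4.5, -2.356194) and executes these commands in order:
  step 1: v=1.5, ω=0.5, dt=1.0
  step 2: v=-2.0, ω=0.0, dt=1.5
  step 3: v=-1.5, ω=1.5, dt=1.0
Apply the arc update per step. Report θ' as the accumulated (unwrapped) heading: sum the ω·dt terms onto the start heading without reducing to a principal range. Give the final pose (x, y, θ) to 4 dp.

(1.9764, 7.3207, -0.3562)

step 1: θ'=-1.8562 (R=3.0000) → pose (1.7427, 3.2233, -1.8562)
step 2: θ'=-1.8562 (straight) → pose (2.5873, 6.1019, -1.8562)
step 3: θ'=-0.3562 (R=-1.0000) → pose (1.9764, 7.3207, -0.3562)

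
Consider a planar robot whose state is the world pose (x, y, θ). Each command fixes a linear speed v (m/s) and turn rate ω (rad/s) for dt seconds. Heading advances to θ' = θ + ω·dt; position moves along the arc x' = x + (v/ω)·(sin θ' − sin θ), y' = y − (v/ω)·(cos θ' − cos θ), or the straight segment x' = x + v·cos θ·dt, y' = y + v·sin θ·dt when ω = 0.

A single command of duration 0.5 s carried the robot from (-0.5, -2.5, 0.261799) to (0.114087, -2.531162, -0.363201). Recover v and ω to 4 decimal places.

Δθ = -0.363201 − 0.261799 = -0.625000
ω = Δθ/dt = -0.625000/0.5 = -1.2500
R = Δx/(sin θ' − sin θ) = -1.0000
v = R·ω = -1.0000·-1.2500 = 1.2500

v = 1.2500, ω = -1.2500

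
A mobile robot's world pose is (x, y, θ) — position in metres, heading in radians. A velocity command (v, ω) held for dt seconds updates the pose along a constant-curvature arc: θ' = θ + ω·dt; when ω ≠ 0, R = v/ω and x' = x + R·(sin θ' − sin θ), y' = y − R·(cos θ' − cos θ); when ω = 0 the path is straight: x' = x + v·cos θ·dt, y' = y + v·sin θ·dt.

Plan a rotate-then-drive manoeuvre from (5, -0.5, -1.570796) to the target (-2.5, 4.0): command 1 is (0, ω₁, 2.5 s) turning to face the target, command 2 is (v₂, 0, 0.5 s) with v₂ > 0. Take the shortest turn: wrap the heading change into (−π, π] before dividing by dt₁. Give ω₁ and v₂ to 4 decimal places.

heading to target = atan2(4−-0.5, -2.5−5) = 2.6012
Δθ = wrap(2.6012 − -1.5708) = -2.1112; ω₁ = Δθ/dt₁ = -0.8445
distance = √((-2.5−5)² + (4−-0.5)²) = 8.7464; v₂ = distance/dt₂ = 17.4929

ω₁ = -0.8445, v₂ = 17.4929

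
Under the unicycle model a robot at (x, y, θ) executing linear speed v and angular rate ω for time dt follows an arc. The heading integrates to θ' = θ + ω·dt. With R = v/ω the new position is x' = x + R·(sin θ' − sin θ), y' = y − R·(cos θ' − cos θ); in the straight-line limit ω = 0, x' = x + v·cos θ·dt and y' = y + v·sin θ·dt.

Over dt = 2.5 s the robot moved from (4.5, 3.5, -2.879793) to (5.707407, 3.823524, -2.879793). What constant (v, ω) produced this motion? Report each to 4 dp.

Δθ = -2.879793 − -2.879793 = 0.000000
ω = Δθ/dt = 0.000000/2.5 = 0.0000
ω = 0 → v = (Δx·cos θ + Δy·sin θ)/dt = -0.5000

v = -0.5000, ω = 0.0000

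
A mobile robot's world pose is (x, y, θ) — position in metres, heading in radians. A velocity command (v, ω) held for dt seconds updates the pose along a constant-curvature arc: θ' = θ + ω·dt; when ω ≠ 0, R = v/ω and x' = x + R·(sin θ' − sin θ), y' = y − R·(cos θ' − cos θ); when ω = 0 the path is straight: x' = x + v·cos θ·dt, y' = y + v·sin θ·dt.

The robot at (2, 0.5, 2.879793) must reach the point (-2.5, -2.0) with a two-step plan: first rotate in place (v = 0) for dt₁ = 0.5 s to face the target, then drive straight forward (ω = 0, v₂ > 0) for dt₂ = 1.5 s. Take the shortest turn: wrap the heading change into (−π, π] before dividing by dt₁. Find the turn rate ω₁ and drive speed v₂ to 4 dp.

heading to target = atan2(-2−0.5, -2.5−2) = -2.6345
Δθ = wrap(-2.6345 − 2.8798) = 0.7689; ω₁ = Δθ/dt₁ = 1.5378
distance = √((-2.5−2)² + (-2−0.5)²) = 5.1478; v₂ = distance/dt₂ = 3.4319

ω₁ = 1.5378, v₂ = 3.4319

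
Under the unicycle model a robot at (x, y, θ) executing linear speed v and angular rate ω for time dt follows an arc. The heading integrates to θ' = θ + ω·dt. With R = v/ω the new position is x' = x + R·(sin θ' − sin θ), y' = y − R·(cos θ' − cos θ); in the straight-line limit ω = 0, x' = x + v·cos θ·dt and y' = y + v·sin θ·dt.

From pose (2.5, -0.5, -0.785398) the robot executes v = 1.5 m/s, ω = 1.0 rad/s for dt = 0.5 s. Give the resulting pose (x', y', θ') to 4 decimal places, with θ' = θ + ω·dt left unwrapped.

θ' = -0.7854 + 1.0·0.5 = -0.2854
R = v/ω = 1.5/1.0 = 1.5000
x' = 2.5 + 1.5000·(sin -0.2854 − sin -0.7854) = 3.1384
y' = -0.5 − 1.5000·(cos -0.2854 − cos -0.7854) = -0.8787

(3.1384, -0.8787, -0.2854)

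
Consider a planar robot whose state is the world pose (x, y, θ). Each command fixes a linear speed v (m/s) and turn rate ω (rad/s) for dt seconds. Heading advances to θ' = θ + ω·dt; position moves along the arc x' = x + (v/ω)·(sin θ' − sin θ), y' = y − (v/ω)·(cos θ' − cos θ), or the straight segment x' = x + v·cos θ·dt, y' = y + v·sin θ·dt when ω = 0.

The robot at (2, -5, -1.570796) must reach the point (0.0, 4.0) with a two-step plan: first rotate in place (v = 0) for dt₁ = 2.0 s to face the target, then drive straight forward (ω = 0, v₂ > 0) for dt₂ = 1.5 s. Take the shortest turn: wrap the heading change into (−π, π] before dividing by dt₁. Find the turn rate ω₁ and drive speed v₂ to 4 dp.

heading to target = atan2(4−-5, 0−2) = 1.7895
Δθ = wrap(1.7895 − -1.5708) = -2.9229; ω₁ = Δθ/dt₁ = -1.4615
distance = √((0−2)² + (4−-5)²) = 9.2195; v₂ = distance/dt₂ = 6.1464

ω₁ = -1.4615, v₂ = 6.1464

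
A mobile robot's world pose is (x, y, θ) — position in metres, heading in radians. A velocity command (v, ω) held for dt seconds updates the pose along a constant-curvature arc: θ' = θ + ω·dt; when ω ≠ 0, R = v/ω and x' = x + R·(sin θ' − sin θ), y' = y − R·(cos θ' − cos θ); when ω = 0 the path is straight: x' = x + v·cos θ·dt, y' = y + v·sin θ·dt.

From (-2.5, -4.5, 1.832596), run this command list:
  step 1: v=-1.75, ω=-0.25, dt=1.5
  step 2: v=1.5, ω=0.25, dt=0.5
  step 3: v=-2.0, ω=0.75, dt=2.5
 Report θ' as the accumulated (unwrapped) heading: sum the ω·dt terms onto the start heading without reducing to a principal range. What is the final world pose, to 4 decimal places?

(1.2269, -8.8571, 3.4576)

step 1: θ'=1.4576 (R=7.0000) → pose (-2.3063, -7.1024, 1.4576)
step 2: θ'=1.5826 (R=6.0000) → pose (-2.2683, -6.3539, 1.5826)
step 3: θ'=3.4576 (R=-2.6667) → pose (1.2269, -8.8571, 3.4576)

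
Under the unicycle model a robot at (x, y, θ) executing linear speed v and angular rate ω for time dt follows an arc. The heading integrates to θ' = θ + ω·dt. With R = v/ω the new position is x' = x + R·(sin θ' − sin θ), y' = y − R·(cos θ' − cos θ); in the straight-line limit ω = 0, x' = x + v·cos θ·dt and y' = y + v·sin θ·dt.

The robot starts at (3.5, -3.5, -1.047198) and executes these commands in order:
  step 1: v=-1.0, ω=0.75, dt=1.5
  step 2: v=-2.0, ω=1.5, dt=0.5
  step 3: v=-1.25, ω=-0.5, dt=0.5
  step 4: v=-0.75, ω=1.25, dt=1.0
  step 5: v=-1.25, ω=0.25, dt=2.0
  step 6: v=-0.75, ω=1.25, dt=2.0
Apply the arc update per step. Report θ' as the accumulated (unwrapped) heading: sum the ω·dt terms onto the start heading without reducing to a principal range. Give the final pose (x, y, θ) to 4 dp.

(2.8686, -6.0044, 4.8278)

step 1: θ'=0.0778 (R=-1.3333) → pose (2.2417, -2.8374, 0.0778)
step 2: θ'=0.8278 (R=-1.3333) → pose (1.3634, -3.2647, 0.8278)
step 3: θ'=0.5778 (R=2.5000) → pose (0.8877, -3.6676, 0.5778)
step 4: θ'=1.8278 (R=-0.6000) → pose (0.6351, -4.3227, 1.8278)
step 5: θ'=2.3278 (R=-5.0000) → pose (1.8364, -6.4855, 2.3278)
step 6: θ'=4.8278 (R=-0.6000) → pose (2.8686, -6.0044, 4.8278)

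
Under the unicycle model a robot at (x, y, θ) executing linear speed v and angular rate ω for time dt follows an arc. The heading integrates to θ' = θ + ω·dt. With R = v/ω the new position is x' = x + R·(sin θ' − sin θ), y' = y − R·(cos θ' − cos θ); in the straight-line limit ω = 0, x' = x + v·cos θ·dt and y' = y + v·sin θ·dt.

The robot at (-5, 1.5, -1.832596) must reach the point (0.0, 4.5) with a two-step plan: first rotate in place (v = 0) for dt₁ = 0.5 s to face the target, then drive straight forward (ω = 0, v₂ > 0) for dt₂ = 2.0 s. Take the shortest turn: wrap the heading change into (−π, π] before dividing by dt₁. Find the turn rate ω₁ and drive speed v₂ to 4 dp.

ω₁ = 4.7460, v₂ = 2.9155

heading to target = atan2(4.5−1.5, 0−-5) = 0.5404
Δθ = wrap(0.5404 − -1.8326) = 2.3730; ω₁ = Δθ/dt₁ = 4.7460
distance = √((0−-5)² + (4.5−1.5)²) = 5.8310; v₂ = distance/dt₂ = 2.9155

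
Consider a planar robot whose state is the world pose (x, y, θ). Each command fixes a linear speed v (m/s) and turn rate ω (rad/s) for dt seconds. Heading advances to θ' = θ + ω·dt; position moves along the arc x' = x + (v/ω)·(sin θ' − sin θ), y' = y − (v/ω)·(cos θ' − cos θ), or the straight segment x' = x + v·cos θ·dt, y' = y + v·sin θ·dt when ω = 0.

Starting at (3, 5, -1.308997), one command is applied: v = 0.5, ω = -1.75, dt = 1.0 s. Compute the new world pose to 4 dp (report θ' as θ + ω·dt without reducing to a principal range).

(2.7476, 4.6413, -3.0590)

θ' = -1.3090 + -1.75·1.0 = -3.0590
R = v/ω = 0.5/-1.75 = -0.2857
x' = 3 + -0.2857·(sin -3.0590 − sin -1.3090) = 2.7476
y' = 5 − -0.2857·(cos -3.0590 − cos -1.3090) = 4.6413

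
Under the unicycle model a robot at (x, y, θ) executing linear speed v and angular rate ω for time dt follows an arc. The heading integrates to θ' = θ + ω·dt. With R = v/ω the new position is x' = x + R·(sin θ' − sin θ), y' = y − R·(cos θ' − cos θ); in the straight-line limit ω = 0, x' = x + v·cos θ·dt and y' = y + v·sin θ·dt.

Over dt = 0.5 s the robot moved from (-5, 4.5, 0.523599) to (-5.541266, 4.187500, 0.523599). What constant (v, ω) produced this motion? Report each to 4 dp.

v = -1.2500, ω = 0.0000

Δθ = 0.523599 − 0.523599 = 0.000000
ω = Δθ/dt = 0.000000/0.5 = 0.0000
ω = 0 → v = (Δx·cos θ + Δy·sin θ)/dt = -1.2500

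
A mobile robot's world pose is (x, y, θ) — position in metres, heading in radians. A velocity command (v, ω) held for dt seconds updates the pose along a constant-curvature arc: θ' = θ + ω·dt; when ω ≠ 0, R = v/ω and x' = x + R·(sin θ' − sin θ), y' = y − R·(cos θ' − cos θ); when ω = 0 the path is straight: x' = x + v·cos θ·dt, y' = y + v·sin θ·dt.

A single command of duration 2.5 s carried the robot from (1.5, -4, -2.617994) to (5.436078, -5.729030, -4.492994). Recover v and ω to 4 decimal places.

v = -2.0000, ω = -0.7500

Δθ = -4.492994 − -2.617994 = -1.875000
ω = Δθ/dt = -1.875000/2.5 = -0.7500
R = Δx/(sin θ' − sin θ) = 2.6667
v = R·ω = 2.6667·-0.7500 = -2.0000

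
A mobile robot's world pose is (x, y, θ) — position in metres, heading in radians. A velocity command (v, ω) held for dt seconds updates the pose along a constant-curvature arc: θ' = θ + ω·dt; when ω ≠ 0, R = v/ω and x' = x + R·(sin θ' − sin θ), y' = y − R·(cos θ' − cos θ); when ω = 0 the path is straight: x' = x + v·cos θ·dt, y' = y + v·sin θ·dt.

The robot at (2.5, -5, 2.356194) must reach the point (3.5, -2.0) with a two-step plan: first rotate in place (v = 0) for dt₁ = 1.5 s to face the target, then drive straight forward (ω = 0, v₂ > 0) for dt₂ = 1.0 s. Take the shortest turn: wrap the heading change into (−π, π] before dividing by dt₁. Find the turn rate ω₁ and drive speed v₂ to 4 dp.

ω₁ = -0.7381, v₂ = 3.1623

heading to target = atan2(-2−-5, 3.5−2.5) = 1.2490
Δθ = wrap(1.2490 − 2.3562) = -1.1071; ω₁ = Δθ/dt₁ = -0.7381
distance = √((3.5−2.5)² + (-2−-5)²) = 3.1623; v₂ = distance/dt₂ = 3.1623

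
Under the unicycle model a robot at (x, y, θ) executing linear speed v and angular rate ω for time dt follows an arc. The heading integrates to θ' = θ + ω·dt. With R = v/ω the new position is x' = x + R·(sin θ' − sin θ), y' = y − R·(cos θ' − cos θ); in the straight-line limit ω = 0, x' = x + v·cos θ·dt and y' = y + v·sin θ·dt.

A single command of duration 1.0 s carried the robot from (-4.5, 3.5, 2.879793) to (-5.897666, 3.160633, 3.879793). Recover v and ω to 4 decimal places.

v = 1.5000, ω = 1.0000

Δθ = 3.879793 − 2.879793 = 1.000000
ω = Δθ/dt = 1.000000/1.0 = 1.0000
R = Δx/(sin θ' − sin θ) = 1.5000
v = R·ω = 1.5000·1.0000 = 1.5000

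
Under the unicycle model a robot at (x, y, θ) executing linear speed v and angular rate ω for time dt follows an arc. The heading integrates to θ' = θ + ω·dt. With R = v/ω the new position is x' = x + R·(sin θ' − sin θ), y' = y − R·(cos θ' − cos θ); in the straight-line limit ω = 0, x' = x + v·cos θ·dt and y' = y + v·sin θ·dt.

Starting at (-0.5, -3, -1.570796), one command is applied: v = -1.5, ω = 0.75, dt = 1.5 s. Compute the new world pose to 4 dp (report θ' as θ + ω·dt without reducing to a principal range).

θ' = -1.5708 + 0.75·1.5 = -0.4458
R = v/ω = -1.5/0.75 = -2.0000
x' = -0.5 + -2.0000·(sin -0.4458 − sin -1.5708) = -1.6376
y' = -3 − -2.0000·(cos -0.4458 − cos -1.5708) = -1.1955

(-1.6376, -1.1955, -0.4458)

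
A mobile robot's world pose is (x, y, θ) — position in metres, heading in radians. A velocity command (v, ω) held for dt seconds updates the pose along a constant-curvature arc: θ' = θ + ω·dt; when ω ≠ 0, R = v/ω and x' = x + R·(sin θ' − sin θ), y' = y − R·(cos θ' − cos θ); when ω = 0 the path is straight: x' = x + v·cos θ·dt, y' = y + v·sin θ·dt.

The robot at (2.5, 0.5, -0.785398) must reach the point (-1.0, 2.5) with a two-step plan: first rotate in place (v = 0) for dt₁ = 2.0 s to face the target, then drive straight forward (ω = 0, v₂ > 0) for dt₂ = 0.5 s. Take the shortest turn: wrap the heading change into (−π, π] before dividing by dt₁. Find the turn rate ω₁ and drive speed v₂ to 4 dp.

ω₁ = -1.4377, v₂ = 8.0623

heading to target = atan2(2.5−0.5, -1−2.5) = 2.6224
Δθ = wrap(2.6224 − -0.7854) = -2.8753; ω₁ = Δθ/dt₁ = -1.4377
distance = √((-1−2.5)² + (2.5−0.5)²) = 4.0311; v₂ = distance/dt₂ = 8.0623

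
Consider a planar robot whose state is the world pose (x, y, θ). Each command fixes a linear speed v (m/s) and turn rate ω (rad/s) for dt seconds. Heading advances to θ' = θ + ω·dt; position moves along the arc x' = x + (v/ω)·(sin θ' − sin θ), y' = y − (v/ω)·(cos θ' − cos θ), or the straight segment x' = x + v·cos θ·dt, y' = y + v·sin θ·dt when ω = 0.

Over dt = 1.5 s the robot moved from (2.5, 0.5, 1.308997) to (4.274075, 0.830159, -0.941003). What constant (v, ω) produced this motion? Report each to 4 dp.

Δθ = -0.941003 − 1.308997 = -2.250000
ω = Δθ/dt = -2.250000/1.5 = -1.5000
R = Δx/(sin θ' − sin θ) = -1.0000
v = R·ω = -1.0000·-1.5000 = 1.5000

v = 1.5000, ω = -1.5000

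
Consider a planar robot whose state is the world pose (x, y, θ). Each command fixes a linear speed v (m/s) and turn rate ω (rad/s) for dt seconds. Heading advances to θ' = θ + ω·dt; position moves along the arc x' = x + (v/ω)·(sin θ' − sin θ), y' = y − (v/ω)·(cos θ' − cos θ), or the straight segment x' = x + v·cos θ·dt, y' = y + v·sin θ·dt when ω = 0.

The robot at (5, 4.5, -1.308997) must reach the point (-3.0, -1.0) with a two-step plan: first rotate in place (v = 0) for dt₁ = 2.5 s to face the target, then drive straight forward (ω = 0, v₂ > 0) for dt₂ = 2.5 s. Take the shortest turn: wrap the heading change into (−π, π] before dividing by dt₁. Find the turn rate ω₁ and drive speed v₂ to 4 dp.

ω₁ = -0.4921, v₂ = 3.8833

heading to target = atan2(-1−4.5, -3−5) = -2.5393
Δθ = wrap(-2.5393 − -1.3090) = -1.2303; ω₁ = Δθ/dt₁ = -0.4921
distance = √((-3−5)² + (-1−4.5)²) = 9.7082; v₂ = distance/dt₂ = 3.8833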